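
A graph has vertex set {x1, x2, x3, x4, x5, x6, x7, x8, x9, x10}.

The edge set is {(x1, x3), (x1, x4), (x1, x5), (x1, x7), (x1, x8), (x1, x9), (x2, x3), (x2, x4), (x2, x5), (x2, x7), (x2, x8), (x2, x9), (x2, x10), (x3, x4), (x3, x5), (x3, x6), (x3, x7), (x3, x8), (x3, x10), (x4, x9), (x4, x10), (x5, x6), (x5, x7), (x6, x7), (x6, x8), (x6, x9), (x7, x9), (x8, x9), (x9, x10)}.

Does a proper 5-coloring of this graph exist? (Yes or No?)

Yes

The chromatic number is 4. x2, x4, x9, x10 are mutually adjacent (a clique of size 4), so at least 4 colors are needed.
4 colors suffice: color R → {x3, x9}; color B → {x1, x2, x6}; color G → {x4, x7, x8}; color Y → {x5, x10}.
Since 5 ≥ 4, a proper 5-coloring certainly exists.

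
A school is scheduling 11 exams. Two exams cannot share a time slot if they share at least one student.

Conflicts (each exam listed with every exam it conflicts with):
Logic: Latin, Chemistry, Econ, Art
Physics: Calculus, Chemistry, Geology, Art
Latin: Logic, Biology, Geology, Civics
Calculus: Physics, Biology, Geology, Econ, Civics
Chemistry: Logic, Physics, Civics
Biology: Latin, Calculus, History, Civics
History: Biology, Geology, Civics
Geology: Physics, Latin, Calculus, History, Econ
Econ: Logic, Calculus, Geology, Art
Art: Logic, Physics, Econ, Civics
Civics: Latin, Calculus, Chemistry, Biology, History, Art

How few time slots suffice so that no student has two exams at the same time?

Biology, History, Civics pairwise conflict, so at least 3 time slots are needed.
3 time slots suffice: time slot 1 → {Logic, Geology, Civics}; time slot 2 → {Latin, Calculus, Chemistry, History, Art}; time slot 3 → {Physics, Biology, Econ}. Each listed conflict is separated.

3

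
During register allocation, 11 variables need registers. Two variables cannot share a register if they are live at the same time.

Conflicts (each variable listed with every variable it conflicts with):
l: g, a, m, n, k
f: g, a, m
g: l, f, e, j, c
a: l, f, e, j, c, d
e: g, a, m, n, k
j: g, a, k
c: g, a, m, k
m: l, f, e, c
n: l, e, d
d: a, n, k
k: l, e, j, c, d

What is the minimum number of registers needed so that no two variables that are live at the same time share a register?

2

f and m conflict, so at least 2 registers are needed.
2 registers suffice: l=2, f=2, g=1, a=1, e=2, j=2, c=2, m=1, n=1, d=2, k=1. Each listed conflict is separated.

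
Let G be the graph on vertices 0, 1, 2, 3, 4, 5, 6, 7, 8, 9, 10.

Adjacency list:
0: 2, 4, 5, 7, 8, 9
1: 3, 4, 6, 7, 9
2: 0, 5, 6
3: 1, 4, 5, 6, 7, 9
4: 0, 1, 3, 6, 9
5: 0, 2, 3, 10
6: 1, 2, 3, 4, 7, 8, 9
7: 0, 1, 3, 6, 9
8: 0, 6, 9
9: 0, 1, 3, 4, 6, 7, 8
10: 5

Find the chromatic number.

1, 3, 6, 7, 9 are mutually adjacent (a clique of size 5), so at least 5 colors are needed.
5 colors suffice: 0=blue, 1=purple, 2=green, 3=green, 4=yellow, 5=red, 6=blue, 7=yellow, 8=green, 9=red, 10=blue. Each edge has distinct colors on its endpoints.

5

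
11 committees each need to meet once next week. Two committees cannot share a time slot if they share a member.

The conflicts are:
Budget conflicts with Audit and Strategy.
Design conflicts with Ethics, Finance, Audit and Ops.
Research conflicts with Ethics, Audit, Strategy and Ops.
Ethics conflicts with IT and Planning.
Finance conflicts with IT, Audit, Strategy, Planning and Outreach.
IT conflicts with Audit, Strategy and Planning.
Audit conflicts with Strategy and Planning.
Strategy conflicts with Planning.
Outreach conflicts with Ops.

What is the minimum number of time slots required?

5

Finance, IT, Audit, Strategy, Planning all conflict with each other, so at least 5 time slots are needed.
5 time slots suffice: time slot 1 → {Ethics, Audit, Ops}; time slot 2 → {Budget, Research, Finance}; time slot 3 → {Design, Strategy, Outreach}; time slot 4 → {Planning}; time slot 5 → {IT}. Each listed conflict is separated.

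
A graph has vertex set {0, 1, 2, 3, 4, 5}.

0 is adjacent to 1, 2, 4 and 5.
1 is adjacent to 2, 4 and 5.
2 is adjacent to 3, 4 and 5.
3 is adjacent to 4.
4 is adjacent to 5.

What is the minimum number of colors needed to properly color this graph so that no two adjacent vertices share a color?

0, 1, 2, 4, 5 are pairwise adjacent (a clique of size 5), so at least 5 colors are needed.
5 colors suffice: color red → {4}; color blue → {2}; color green → {0, 3}; color yellow → {5}; color purple → {1}. Each edge has distinct colors on its endpoints.

5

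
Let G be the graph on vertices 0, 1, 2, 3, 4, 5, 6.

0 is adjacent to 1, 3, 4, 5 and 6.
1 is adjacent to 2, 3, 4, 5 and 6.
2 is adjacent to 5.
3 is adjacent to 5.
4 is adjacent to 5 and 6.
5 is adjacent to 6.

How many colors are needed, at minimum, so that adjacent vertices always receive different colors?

5

0, 1, 4, 5, 6 form a clique, so at least 5 colors are needed.
One proper 5-coloring: 0=green, 1=red, 2=green, 3=yellow, 4=purple, 5=blue, 6=yellow. Each edge has distinct colors on its endpoints.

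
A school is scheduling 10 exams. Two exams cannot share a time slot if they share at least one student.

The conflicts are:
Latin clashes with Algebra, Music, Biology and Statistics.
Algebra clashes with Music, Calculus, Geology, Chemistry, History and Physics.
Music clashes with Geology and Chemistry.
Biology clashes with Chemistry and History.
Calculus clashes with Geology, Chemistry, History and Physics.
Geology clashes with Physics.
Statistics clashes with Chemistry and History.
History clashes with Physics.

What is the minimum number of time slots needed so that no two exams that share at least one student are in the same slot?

Algebra, Calculus, History, Physics all conflict with each other, so at least 4 time slots are needed.
Using 4 time slots: Latin=2, Algebra=1, Music=4, Biology=1, Calculus=2, Geology=3, Statistics=1, Chemistry=3, History=3, Physics=4. Every pair that conflicts lands in different time slots.

4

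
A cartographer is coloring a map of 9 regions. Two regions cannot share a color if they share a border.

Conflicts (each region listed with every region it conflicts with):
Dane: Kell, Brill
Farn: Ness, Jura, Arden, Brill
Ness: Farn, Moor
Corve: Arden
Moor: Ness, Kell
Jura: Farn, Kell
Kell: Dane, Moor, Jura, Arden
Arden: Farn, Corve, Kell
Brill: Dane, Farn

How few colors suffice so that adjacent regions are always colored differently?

The cycle Moor-Kell-Arden-Farn-Ness-Moor has odd length 5, so it cannot be 2-colored; at least 3 colors are needed.
3 colors suffice: color 1 → {Farn, Corve, Kell}; color 2 → {Dane, Ness, Jura, Arden}; color 3 → {Moor, Brill}. No two conflicting regions share a color.

3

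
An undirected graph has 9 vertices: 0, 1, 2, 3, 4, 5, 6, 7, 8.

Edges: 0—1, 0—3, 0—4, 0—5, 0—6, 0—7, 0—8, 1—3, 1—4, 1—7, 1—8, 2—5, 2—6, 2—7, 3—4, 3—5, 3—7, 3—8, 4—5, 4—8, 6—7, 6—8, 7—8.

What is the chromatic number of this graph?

0, 1, 3, 4, 8 are mutually adjacent (a clique of size 5), so at least 5 colors are needed.
5 colors suffice: 0=a, 1=e, 2=a, 3=d, 4=c, 5=b, 6=d, 7=c, 8=b. Every edge joins two different colors.

5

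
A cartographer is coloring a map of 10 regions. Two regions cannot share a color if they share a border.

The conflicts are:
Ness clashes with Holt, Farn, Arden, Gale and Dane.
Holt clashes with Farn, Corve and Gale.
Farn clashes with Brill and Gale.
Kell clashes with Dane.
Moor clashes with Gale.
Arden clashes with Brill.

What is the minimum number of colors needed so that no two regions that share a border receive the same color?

4

Ness, Holt, Farn, Gale pairwise conflict, so at least 4 colors are needed.
One proper 4-coloring: Ness=1, Holt=3, Farn=2, Corve=1, Kell=1, Moor=1, Arden=2, Brill=1, Gale=4, Dane=2. Every pair that conflicts lands in different colors.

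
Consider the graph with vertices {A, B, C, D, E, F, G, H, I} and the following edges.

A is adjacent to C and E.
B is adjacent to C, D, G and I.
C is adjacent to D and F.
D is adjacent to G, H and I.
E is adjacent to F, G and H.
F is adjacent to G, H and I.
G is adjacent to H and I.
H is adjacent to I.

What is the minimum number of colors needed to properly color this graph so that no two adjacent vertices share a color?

4

D, G, H, I form a clique, so at least 4 colors are needed.
4 colors suffice: color 1 → {C, G}; color 2 → {A, D, F}; color 3 → {B, H}; color 4 → {E, I}. Every edge joins two different colors.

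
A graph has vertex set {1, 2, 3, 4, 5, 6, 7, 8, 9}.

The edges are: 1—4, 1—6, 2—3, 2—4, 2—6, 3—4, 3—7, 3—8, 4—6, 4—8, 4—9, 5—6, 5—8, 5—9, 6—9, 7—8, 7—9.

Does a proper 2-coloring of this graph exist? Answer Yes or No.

5, 6, 9 are pairwise adjacent, so at least 3 colors are needed.
So 2 colors are not enough.

No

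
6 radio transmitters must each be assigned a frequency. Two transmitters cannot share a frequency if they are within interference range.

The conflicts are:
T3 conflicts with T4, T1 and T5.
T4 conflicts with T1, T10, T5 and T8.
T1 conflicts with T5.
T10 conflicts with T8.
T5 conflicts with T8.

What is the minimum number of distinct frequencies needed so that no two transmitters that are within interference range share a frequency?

4

T3, T4, T1, T5 are mutually in conflict, so at least 4 frequencies are needed.
4 frequencies suffice: T3=3, T4=1, T1=4, T10=2, T5=2, T8=3. Each listed conflict is separated.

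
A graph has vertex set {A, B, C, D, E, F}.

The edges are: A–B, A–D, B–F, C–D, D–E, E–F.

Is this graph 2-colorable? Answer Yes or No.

No

The cycle B-A-D-E-F-B has odd length 5, so it cannot be 2-colored; at least 3 colors are needed.
So 2 colors are not enough.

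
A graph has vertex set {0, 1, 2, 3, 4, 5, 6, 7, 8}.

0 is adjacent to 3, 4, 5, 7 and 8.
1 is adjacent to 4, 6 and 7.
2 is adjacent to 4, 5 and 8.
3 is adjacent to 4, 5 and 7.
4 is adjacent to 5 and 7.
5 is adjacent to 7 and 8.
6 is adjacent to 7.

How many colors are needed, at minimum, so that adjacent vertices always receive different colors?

0, 3, 4, 5, 7 are pairwise adjacent (a clique of size 5), so at least 5 colors are needed.
One proper 5-coloring: 0=yellow, 1=green, 2=red, 3=purple, 4=blue, 5=green, 6=blue, 7=red, 8=blue. Every edge joins two different colors.

5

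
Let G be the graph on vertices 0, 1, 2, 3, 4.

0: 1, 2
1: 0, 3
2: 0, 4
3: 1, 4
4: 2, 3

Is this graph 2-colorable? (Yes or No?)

The cycle 2-0-1-3-4-2 has odd length 5, so it cannot be 2-colored; at least 3 colors are needed.
So 2 colors are not enough.

No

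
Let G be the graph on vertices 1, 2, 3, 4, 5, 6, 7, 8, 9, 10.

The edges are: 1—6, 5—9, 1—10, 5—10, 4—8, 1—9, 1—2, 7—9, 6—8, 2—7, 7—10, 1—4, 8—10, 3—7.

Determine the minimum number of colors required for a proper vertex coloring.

2 and 7 are adjacent, so at least 2 colors are needed.
One proper 2-coloring: 1=a, 2=b, 3=b, 4=b, 5=a, 6=b, 7=a, 8=a, 9=b, 10=b. Each edge has distinct colors on its endpoints.

2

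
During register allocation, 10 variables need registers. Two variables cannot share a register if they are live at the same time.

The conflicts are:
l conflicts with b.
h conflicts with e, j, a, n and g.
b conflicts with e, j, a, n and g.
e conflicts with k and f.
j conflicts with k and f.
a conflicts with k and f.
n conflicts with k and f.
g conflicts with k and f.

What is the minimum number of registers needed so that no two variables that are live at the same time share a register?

b and e conflict, so at least 2 registers are needed.
A valid assignment using 2 registers: l=2, h=1, b=1, e=2, j=2, a=2, n=2, g=2, k=1, f=1. No two conflicting variables share a register.

2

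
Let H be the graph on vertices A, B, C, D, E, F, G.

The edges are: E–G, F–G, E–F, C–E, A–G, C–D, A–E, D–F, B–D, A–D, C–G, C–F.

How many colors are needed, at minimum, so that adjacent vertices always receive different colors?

4

C, E, F, G are mutually adjacent (a clique of size 4), so at least 4 colors are needed.
A valid assignment using 4 colors: A=blue, B=blue, C=yellow, D=red, E=red, F=blue, G=green. No two adjacent vertices share a color.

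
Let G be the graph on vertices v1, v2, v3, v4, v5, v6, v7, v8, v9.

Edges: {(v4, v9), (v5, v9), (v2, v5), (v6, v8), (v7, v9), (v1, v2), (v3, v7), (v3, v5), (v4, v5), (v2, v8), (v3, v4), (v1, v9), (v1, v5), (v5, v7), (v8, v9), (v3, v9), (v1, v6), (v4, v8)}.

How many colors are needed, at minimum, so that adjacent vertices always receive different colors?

4

v3, v4, v5, v9 are pairwise adjacent (a clique of size 4), so at least 4 colors are needed.
4 colors suffice: color red → {v5, v8}; color blue → {v2, v6, v9}; color green → {v1, v3}; color yellow → {v4, v7}. Every edge joins two different colors.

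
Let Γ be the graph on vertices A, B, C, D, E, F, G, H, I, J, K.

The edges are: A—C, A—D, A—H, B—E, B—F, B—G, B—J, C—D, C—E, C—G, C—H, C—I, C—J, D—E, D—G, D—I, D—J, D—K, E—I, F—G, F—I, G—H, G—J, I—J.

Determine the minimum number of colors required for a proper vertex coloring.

4

C, D, E, I are mutually adjacent (a clique of size 4), so at least 4 colors are needed.
4 colors suffice: A=green, B=red, C=red, D=blue, E=yellow, F=blue, G=green, H=blue, I=green, J=yellow, K=red. Each edge has distinct colors on its endpoints.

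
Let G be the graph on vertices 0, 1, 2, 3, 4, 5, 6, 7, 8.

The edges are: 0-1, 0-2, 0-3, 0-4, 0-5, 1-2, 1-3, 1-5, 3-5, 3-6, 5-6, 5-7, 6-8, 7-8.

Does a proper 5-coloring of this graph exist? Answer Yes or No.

Yes

The chromatic number is 4. 0, 1, 3, 5 are pairwise adjacent (a clique of size 4), so at least 4 colors are needed.
4 colors suffice: 0=a, 1=c, 2=b, 3=d, 4=b, 5=b, 6=a, 7=a, 8=b.
Since 5 ≥ 4, a proper 5-coloring certainly exists.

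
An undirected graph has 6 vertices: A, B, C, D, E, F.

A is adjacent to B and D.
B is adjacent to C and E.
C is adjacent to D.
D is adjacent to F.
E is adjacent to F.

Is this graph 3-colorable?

Yes

The chromatic number is 3. The cycle F-D-A-B-E-F has odd length 5, so it cannot be 2-colored; at least 3 colors are needed.
A valid assignment using 3 colors: A=2, B=1, C=2, D=1, E=3, F=2.
That is already a proper 3-coloring.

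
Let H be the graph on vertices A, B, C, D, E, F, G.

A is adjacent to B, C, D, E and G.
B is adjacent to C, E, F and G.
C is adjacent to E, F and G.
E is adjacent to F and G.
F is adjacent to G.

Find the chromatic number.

A, B, C, E, G are pairwise adjacent (a clique of size 5), so at least 5 colors are needed.
A valid assignment using 5 colors: A=1, B=5, C=2, D=2, E=3, F=1, G=4. Every edge joins two different colors.

5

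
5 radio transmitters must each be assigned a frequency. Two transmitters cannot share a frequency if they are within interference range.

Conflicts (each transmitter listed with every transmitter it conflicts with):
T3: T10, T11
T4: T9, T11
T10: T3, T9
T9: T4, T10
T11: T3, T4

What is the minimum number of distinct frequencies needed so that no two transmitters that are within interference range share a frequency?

3

The cycle T3-T11-T4-T9-T10-T3 has odd length 5, so it cannot be 2-colored; at least 3 frequencies are needed.
3 frequencies suffice: frequency 1 → {T3, T4}; frequency 2 → {T10, T11}; frequency 3 → {T9}. Each listed conflict is separated.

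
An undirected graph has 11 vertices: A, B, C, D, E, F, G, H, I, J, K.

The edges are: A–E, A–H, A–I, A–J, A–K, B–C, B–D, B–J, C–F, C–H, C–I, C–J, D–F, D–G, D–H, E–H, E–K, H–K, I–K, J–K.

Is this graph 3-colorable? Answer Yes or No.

No

A, E, H, K form a clique, so at least 4 colors are needed.
So 3 colors are not enough.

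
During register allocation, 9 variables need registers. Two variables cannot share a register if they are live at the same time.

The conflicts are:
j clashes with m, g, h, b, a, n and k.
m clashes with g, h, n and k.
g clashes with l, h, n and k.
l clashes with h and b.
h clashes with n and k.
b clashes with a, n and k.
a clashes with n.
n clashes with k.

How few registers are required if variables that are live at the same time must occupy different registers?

6

j, m, g, h, n, k are mutually in conflict, so at least 6 registers are needed.
6 registers suffice: register 1 → {j, l}; register 2 → {n}; register 3 → {g, b}; register 4 → {h, a}; register 5 → {k}; register 6 → {m}. No two conflicting variables share a register.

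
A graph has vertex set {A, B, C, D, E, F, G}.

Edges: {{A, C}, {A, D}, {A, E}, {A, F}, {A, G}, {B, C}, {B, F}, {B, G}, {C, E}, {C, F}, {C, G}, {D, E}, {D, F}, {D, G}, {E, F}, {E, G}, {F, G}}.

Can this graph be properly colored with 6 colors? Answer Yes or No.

The chromatic number is 5. A, C, E, F, G are pairwise adjacent (a clique of size 5), so at least 5 colors are needed.
5 colors suffice: color 1 → {F}; color 2 → {G}; color 3 → {A, B}; color 4 → {E}; color 5 → {C, D}.
Since 6 ≥ 5, a proper 6-coloring certainly exists.

Yes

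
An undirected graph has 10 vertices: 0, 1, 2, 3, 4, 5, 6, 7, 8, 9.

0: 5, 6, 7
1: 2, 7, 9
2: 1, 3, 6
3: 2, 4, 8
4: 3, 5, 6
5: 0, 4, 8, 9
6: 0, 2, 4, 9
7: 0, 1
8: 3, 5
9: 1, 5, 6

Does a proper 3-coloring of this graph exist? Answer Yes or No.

Yes

The chromatic number is 3. The cycle 9-6-0-7-1-9 has odd length 5, so it cannot be 2-colored; at least 3 colors are needed.
3 colors suffice: color a → {1, 3, 5, 6}; color b → {0, 2, 4, 8, 9}; color c → {7}.
That is already a proper 3-coloring.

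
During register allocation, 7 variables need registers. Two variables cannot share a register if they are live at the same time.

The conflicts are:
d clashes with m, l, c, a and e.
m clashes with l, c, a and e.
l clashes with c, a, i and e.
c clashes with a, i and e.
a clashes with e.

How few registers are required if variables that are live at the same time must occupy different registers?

6

d, m, l, c, a, e all conflict with each other, so at least 6 registers are needed.
Using 6 registers: d=5, m=6, l=2, c=1, a=4, i=3, e=3. No two conflicting variables share a register.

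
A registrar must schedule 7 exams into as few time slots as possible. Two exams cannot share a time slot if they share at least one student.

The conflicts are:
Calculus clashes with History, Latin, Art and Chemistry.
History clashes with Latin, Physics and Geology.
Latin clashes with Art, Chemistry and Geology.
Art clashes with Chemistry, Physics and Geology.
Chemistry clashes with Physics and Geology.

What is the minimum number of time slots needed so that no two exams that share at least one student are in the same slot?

Latin, Art, Chemistry, Geology are mutually in conflict, so at least 4 time slots are needed.
4 time slots suffice: time slot 1 → {History, Art}; time slot 2 → {Latin, Physics}; time slot 3 → {Chemistry}; time slot 4 → {Calculus, Geology}. Every pair that conflicts lands in different time slots.

4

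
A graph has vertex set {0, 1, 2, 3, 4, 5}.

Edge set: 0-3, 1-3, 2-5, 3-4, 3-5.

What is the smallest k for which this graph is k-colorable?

3 and 4 are adjacent, so at least 2 colors are needed.
A valid assignment using 2 colors: 0=blue, 1=blue, 2=red, 3=red, 4=blue, 5=blue. Each edge has distinct colors on its endpoints.

2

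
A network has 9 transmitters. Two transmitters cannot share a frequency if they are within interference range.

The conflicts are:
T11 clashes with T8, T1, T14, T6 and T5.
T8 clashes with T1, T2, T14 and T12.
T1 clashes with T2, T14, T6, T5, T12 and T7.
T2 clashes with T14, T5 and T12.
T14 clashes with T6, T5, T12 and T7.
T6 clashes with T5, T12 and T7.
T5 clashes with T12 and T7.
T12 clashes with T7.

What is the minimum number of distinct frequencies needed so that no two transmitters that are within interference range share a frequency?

6

T1, T14, T6, T5, T12, T7 pairwise conflict, so at least 6 frequencies are needed.
6 frequencies suffice: T11=4, T8=3, T1=1, T2=5, T14=2, T6=5, T5=3, T12=4, T7=6. Every pair that conflicts lands in different frequencies.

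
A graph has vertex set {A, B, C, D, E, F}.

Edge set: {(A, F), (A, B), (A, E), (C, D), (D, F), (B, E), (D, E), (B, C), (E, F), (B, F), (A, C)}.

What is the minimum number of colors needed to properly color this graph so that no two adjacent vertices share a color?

4

A, B, E, F form a clique, so at least 4 colors are needed.
4 colors suffice: color 1 → {A, D}; color 2 → {C, F}; color 3 → {B}; color 4 → {E}. No two adjacent vertices share a color.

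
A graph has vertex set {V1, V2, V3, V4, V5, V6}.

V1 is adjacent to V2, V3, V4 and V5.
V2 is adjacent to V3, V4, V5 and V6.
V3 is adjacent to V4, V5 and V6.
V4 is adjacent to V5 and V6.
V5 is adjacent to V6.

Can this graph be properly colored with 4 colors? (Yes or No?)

No

V2, V3, V4, V5, V6 are pairwise adjacent (a clique of size 5), so at least 5 colors are needed.
So 4 colors are not enough.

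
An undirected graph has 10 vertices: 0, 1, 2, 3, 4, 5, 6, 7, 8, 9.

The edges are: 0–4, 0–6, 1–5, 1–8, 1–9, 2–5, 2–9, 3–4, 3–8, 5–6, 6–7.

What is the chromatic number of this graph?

3

The cycle 5-6-0-4-3-8-1-5 has odd length 7, so it cannot be 2-colored; at least 3 colors are needed.
3 colors suffice: 0=b, 1=a, 2=a, 3=b, 4=a, 5=b, 6=a, 7=b, 8=c, 9=b. Each edge has distinct colors on its endpoints.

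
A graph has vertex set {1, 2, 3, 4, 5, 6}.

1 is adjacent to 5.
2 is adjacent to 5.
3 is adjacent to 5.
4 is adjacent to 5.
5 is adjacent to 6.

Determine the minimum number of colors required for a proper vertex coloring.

2

5 and 6 are adjacent, so at least 2 colors are needed.
A valid assignment using 2 colors: 1=b, 2=b, 3=b, 4=b, 5=a, 6=b. No two adjacent vertices share a color.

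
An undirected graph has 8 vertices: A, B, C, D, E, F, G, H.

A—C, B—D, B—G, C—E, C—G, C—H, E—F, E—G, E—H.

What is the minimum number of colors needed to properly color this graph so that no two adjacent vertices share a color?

3

C, E, H form a triangle, so at least 3 colors are needed.
3 colors suffice: color 1 → {B, C, F}; color 2 → {A, D, E}; color 3 → {G, H}. Each edge has distinct colors on its endpoints.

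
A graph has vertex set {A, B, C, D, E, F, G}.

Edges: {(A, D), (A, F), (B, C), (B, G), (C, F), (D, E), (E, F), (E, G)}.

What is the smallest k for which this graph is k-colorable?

3

The cycle C-F-E-G-B-C has odd length 5, so it cannot be 2-colored; at least 3 colors are needed.
One proper 3-coloring: A=1, B=2, C=1, D=2, E=1, F=2, G=3. No two adjacent vertices share a color.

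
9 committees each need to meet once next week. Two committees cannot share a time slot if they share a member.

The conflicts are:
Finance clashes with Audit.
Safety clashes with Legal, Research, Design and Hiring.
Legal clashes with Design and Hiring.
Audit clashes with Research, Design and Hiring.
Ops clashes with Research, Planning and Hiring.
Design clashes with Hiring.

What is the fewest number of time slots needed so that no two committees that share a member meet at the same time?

Safety, Legal, Design, Hiring all conflict with each other, so at least 4 time slots are needed.
A valid assignment using 4 time slots: Finance=1, Safety=3, Legal=4, Audit=3, Ops=2, Research=1, Design=2, Planning=1, Hiring=1. No two conflicting committees share a time slot.

4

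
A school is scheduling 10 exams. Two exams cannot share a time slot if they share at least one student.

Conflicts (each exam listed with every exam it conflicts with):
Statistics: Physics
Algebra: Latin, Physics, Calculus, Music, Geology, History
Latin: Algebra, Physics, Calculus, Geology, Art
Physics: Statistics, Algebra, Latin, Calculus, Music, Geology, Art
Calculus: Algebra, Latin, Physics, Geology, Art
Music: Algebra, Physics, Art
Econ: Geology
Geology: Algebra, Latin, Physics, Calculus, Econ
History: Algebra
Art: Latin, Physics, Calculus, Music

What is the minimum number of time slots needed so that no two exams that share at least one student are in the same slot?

Algebra, Latin, Physics, Calculus, Geology pairwise conflict, so at least 5 time slots are needed.
A valid assignment using 5 time slots: Statistics=2, Algebra=2, Latin=5, Physics=1, Calculus=3, Music=3, Econ=1, Geology=4, History=1, Art=2. Every pair that conflicts lands in different time slots.

5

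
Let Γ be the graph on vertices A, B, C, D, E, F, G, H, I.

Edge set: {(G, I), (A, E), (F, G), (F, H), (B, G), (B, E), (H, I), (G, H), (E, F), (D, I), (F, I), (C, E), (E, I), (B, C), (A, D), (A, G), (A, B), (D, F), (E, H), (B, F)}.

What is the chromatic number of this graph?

F, G, H, I are mutually adjacent (a clique of size 4), so at least 4 colors are needed.
4 colors suffice: color 1 → {A, C, F}; color 2 → {D, E, G}; color 3 → {B, I}; color 4 → {H}. No two adjacent vertices share a color.

4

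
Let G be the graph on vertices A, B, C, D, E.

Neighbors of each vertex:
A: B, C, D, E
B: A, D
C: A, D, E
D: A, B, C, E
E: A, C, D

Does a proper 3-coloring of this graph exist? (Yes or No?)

A, C, D, E are mutually adjacent (a clique of size 4), so at least 4 colors are needed.
So 3 colors are not enough.

No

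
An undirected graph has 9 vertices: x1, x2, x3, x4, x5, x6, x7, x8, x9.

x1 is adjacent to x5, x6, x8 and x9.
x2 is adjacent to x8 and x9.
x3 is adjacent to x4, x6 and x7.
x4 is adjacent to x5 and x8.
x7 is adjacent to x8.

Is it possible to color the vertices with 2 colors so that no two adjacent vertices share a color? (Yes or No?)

The cycle x6-x3-x7-x8-x1-x6 has odd length 5, so it cannot be 2-colored; at least 3 colors are needed.
So 2 colors are not enough.

No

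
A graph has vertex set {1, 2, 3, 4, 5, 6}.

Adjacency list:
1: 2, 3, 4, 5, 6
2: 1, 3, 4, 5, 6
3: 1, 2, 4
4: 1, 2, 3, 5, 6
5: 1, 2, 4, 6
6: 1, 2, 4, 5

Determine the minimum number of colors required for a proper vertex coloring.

1, 2, 4, 5, 6 are pairwise adjacent (a clique of size 5), so at least 5 colors are needed.
5 colors suffice: color a → {2}; color b → {1}; color c → {4}; color d → {3, 5}; color e → {6}. Each edge has distinct colors on its endpoints.

5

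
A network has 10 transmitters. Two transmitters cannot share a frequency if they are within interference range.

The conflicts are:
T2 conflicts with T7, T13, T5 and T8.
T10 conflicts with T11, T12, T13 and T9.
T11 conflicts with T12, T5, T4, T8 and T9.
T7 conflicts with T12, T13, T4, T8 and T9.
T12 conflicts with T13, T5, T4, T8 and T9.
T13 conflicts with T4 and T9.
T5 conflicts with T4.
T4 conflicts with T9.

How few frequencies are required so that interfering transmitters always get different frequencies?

5

T7, T12, T13, T4, T9 all conflict with each other, so at least 5 frequencies are needed.
5 frequencies suffice: frequency 1 → {T2, T12}; frequency 2 → {T11, T7}; frequency 3 → {T13, T5, T8}; frequency 4 → {T9}; frequency 5 → {T10, T4}. No two conflicting transmitters share a frequency.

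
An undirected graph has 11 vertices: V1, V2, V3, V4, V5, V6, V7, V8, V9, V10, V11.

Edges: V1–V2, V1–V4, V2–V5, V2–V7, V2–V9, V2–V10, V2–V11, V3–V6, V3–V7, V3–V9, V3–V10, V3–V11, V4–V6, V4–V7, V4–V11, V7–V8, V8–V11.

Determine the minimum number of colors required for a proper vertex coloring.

2

V1 and V4 are adjacent, so at least 2 colors are needed.
2 colors suffice: V1=2, V2=1, V3=1, V4=1, V5=2, V6=2, V7=2, V8=1, V9=2, V10=2, V11=2. No two adjacent vertices share a color.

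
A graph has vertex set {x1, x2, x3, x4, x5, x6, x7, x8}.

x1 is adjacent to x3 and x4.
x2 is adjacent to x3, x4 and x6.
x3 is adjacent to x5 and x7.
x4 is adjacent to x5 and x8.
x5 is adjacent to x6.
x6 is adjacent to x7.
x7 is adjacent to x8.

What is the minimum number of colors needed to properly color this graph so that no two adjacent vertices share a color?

The cycle x4-x5-x3-x7-x8-x4 has odd length 5, so it cannot be 2-colored; at least 3 colors are needed.
3 colors suffice: x1=B, x2=B, x3=R, x4=R, x5=B, x6=R, x7=B, x8=G. Every edge joins two different colors.

3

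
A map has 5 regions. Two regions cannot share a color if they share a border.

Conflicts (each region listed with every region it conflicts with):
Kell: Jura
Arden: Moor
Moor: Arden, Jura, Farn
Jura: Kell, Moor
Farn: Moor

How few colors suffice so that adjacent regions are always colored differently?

Moor and Jura conflict, so at least 2 colors are needed.
One proper 2-coloring: Kell=1, Arden=2, Moor=1, Jura=2, Farn=2. No two conflicting regions share a color.

2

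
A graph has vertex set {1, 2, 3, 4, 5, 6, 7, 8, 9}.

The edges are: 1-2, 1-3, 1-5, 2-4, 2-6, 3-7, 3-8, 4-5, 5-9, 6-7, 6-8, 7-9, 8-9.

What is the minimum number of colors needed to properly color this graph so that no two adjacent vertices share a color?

The cycle 8-6-2-1-3-8 has odd length 5, so it cannot be 2-colored; at least 3 colors are needed.
One proper 3-coloring: 1=green, 2=red, 3=blue, 4=blue, 5=red, 6=blue, 7=red, 8=red, 9=blue. Each edge has distinct colors on its endpoints.

3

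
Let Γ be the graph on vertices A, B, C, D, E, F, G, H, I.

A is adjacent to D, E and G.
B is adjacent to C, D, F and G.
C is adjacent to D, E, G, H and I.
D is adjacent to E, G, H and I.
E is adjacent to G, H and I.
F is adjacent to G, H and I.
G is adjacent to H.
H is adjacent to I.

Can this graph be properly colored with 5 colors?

Yes

The chromatic number is 5. C, D, E, G, H form a clique, so at least 5 colors are needed.
One proper 5-coloring: A=4, B=3, C=4, D=1, E=3, F=1, G=2, H=5, I=2.
That is already a proper 5-coloring.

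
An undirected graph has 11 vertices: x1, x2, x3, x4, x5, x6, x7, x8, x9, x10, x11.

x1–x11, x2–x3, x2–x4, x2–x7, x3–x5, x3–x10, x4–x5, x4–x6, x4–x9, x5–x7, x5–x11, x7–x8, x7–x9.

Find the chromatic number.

x1 and x11 are adjacent, so at least 2 colors are needed.
One proper 2-coloring: x1=2, x2=2, x3=1, x4=1, x5=2, x6=2, x7=1, x8=2, x9=2, x10=2, x11=1. Every edge joins two different colors.

2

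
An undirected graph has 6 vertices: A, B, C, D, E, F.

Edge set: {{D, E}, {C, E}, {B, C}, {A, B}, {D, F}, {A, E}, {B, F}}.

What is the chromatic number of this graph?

3

The cycle F-B-A-E-D-F has odd length 5, so it cannot be 2-colored; at least 3 colors are needed.
3 colors suffice: A=2, B=1, C=2, D=2, E=1, F=3. Each edge has distinct colors on its endpoints.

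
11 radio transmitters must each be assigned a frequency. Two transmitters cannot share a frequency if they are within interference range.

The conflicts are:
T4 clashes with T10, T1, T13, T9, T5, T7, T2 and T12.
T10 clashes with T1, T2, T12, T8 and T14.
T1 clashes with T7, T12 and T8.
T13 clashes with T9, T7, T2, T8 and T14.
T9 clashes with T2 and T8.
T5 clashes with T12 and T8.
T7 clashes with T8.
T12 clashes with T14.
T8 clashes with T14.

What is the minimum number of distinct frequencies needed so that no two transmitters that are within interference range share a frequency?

T4, T13, T9, T2 all conflict with each other, so at least 4 frequencies are needed.
4 frequencies suffice: T4=1, T10=2, T1=3, T13=2, T9=3, T5=2, T7=4, T2=4, T12=4, T8=1, T14=3. Each listed conflict is separated.

4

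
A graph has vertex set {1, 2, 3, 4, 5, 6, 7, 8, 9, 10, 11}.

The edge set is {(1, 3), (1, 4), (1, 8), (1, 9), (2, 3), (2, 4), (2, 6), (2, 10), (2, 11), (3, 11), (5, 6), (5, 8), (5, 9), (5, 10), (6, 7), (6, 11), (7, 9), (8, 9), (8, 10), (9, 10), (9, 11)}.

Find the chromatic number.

5, 8, 9, 10 are pairwise adjacent (a clique of size 4), so at least 4 colors are needed.
4 colors suffice: color red → {2, 9}; color blue → {3, 4, 6, 8}; color green → {1, 7, 10, 11}; color yellow → {5}. Every edge joins two different colors.

4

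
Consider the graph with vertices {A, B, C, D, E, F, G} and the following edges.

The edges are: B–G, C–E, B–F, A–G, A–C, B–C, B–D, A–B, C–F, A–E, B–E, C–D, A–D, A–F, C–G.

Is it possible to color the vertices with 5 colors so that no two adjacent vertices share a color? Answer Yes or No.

Yes

The chromatic number is 4. A, B, C, D are mutually adjacent (a clique of size 4), so at least 4 colors are needed.
4 colors suffice: color 1 → {C}; color 2 → {B}; color 3 → {A}; color 4 → {D, E, F, G}.
Since 5 ≥ 4, a proper 5-coloring certainly exists.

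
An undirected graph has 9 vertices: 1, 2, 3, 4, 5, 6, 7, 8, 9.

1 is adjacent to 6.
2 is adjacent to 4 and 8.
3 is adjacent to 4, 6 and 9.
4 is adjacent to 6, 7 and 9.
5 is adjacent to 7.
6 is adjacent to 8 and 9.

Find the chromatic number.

4

3, 4, 6, 9 are mutually adjacent (a clique of size 4), so at least 4 colors are needed.
A valid assignment using 4 colors: 1=b, 2=a, 3=d, 4=b, 5=b, 6=a, 7=a, 8=b, 9=c. Each edge has distinct colors on its endpoints.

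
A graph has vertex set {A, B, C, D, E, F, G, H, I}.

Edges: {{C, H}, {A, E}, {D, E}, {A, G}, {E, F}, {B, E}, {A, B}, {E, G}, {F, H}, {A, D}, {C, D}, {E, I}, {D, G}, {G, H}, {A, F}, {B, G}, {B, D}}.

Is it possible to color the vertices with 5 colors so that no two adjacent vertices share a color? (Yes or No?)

The chromatic number is 5. A, B, D, E, G are mutually adjacent (a clique of size 5), so at least 5 colors are needed.
One proper 5-coloring: A=2, B=5, C=2, D=4, E=1, F=3, G=3, H=1, I=2.
That is already a proper 5-coloring.

Yes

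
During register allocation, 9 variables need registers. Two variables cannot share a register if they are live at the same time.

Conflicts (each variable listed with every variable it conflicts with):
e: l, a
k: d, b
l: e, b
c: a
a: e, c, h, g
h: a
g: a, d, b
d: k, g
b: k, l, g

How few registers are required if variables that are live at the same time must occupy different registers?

3

The cycle l-e-a-g-b-l has odd length 5, so it cannot be 2-colored; at least 3 registers are needed.
3 registers suffice: register 1 → {a, d, b}; register 2 → {e, k, c, h, g}; register 3 → {l}. Every pair that conflicts lands in different registers.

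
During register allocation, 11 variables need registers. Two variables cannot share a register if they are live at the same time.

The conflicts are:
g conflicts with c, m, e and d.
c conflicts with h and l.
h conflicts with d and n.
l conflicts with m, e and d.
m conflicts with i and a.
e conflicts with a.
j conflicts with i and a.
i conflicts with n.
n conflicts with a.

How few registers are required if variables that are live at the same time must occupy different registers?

h and n conflict, so at least 2 registers are needed.
2 registers suffice: register 1 → {g, h, l, i, a}; register 2 → {c, m, e, j, d, n}. Every pair that conflicts lands in different registers.

2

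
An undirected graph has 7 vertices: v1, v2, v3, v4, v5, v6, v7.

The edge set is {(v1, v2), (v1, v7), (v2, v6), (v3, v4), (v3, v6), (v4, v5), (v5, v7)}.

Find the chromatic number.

The cycle v3-v6-v2-v1-v7-v5-v4-v3 has odd length 7, so it cannot be 2-colored; at least 3 colors are needed.
One proper 3-coloring: v1=R, v2=B, v3=B, v4=R, v5=G, v6=R, v7=B. Every edge joins two different colors.

3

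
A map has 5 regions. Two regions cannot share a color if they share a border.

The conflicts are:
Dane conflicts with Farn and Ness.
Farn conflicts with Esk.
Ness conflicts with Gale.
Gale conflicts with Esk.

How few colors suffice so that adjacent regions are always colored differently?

The cycle Gale-Ness-Dane-Farn-Esk-Gale has odd length 5, so it cannot be 2-colored; at least 3 colors are needed.
3 colors suffice: color 1 → {Dane, Gale}; color 2 → {Farn, Ness}; color 3 → {Esk}. No two conflicting regions share a color.

3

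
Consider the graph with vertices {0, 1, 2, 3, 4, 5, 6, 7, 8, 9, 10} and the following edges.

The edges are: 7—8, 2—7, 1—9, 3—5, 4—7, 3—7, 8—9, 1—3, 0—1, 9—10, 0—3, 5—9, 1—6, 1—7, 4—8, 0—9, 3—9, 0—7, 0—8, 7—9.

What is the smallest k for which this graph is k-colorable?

5

0, 1, 3, 7, 9 are pairwise adjacent (a clique of size 5), so at least 5 colors are needed.
One proper 5-coloring: 0=c, 1=e, 2=a, 3=d, 4=a, 5=b, 6=a, 7=b, 8=d, 9=a, 10=b. No two adjacent vertices share a color.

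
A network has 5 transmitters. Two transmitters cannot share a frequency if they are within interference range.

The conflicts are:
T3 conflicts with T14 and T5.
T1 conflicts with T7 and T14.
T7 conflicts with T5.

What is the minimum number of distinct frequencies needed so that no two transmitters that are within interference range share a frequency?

The cycle T3-T14-T1-T7-T5-T3 has odd length 5, so it cannot be 2-colored; at least 3 frequencies are needed.
3 frequencies suffice: frequency 1 → {T3, T1}; frequency 2 → {T7, T14}; frequency 3 → {T5}. Each listed conflict is separated.

3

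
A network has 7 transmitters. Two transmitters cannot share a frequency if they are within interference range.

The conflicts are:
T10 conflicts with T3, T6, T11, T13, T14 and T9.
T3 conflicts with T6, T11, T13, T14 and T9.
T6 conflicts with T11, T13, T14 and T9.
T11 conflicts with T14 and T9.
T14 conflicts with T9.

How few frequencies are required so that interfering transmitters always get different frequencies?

T10, T3, T6, T11, T14, T9 pairwise conflict, so at least 6 frequencies are needed.
6 frequencies suffice: frequency 1 → {T3}; frequency 2 → {T6}; frequency 3 → {T10}; frequency 4 → {T11, T13}; frequency 5 → {T14}; frequency 6 → {T9}. No two conflicting transmitters share a frequency.

6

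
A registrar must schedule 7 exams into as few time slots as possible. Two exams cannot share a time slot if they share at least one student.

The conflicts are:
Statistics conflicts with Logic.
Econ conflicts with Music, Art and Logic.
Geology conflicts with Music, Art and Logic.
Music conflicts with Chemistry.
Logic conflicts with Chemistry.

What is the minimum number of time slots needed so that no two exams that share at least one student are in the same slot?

Statistics and Logic conflict, so at least 2 time slots are needed.
A valid assignment using 2 time slots: Statistics=2, Econ=2, Geology=2, Music=1, Art=1, Logic=1, Chemistry=2. Every pair that conflicts lands in different time slots.

2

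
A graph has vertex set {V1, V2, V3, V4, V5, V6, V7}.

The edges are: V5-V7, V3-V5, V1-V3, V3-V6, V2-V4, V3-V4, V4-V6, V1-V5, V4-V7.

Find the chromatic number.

3

V1, V3, V5 are mutually adjacent, so at least 3 colors are needed.
3 colors suffice: color 1 → {V2, V3, V7}; color 2 → {V4, V5}; color 3 → {V1, V6}. No two adjacent vertices share a color.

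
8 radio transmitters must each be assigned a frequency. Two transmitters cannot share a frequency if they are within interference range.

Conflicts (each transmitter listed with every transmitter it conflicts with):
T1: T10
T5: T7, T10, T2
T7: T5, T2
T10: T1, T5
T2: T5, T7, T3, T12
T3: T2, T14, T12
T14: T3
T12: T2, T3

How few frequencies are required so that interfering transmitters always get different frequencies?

3

T2, T3, T12 all conflict with each other, so at least 3 frequencies are needed.
3 frequencies suffice: frequency 1 → {T10, T2, T14}; frequency 2 → {T1, T5, T3}; frequency 3 → {T7, T12}. Each listed conflict is separated.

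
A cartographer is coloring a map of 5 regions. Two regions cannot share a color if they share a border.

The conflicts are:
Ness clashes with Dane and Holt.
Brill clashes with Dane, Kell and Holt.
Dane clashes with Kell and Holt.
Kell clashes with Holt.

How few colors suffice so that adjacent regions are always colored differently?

Brill, Dane, Kell, Holt all conflict with each other, so at least 4 colors are needed.
One proper 4-coloring: Ness=3, Brill=3, Dane=2, Kell=4, Holt=1. Every pair that conflicts lands in different colors.

4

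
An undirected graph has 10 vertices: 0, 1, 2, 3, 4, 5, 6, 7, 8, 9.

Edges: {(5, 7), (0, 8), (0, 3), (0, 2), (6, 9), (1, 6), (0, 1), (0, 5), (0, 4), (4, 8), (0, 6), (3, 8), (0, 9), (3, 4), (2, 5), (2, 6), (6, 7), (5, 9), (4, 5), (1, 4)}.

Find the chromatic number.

0, 3, 4, 8 are mutually adjacent (a clique of size 4), so at least 4 colors are needed.
One proper 4-coloring: 0=red, 1=green, 2=yellow, 3=yellow, 4=blue, 5=green, 6=blue, 7=red, 8=green, 9=yellow. No two adjacent vertices share a color.

4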